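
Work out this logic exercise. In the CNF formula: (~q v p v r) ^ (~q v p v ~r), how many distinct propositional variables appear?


Identify each variable that appears in the formula.
Variables found: p, q, r
Count = 3

3


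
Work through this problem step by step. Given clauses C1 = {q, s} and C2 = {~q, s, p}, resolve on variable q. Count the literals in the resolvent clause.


Remove q from C1 and ~q from C2.
C1 remainder: {s}
C2 remainder: {s, p}
Union (resolvent): {p, s}
Resolvent has 2 literal(s).

2


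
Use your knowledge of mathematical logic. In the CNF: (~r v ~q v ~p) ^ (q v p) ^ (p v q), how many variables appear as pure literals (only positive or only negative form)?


Check each variable for pure literal status:
p: mixed (not pure)
q: mixed (not pure)
r: pure negative
Pure literal count = 1

1


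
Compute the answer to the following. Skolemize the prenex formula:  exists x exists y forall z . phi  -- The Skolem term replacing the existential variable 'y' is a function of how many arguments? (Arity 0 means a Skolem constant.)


Quantifier prefix: exists x exists y forall z
'y' is existentially quantified at position 2.
No universal quantifiers precede it.
Skolem function arity = 0 (a Skolem constant)

0


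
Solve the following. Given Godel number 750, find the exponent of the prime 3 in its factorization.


Factorize 750 by dividing by 3 repeatedly.
Division steps: 3 divides 750 exactly 1 time(s).
Exponent of 3 = 1

1


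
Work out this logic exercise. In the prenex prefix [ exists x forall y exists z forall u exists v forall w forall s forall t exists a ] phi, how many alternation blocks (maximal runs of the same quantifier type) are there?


Quantifier-type sequence: E A E A E A A A E  (A=forall, E=exists)
Group into maximal same-type runs:
  Ex1 | Ax1 | Ex1 | Ax1 | Ex1 | Ax3 | Ex1
Number of blocks = 7

7


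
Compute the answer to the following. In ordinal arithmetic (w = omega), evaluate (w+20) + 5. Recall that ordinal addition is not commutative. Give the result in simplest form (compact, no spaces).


Compute (w+20) + 5.
Ordinal + is associative but NOT commutative; for finite n>0, n + w = w but w + n stays w+n.
By associativity: (w+20) + 5 = w + (20+5) = w+25.
Result = w+25

w+25


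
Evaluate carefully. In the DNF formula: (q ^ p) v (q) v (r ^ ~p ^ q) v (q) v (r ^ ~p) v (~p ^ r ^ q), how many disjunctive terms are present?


A DNF formula is a disjunction of terms (conjunctions).
Terms are separated by v.
Counting the disjuncts: 6 terms.

6


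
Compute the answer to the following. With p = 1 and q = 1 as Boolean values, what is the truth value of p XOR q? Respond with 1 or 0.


p = 1, q = 1
Operation: p XOR q
Evaluate: 1 XOR 1 = 0

0


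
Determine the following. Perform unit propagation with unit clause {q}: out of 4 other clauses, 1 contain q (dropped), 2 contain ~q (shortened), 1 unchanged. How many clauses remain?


Satisfied (removed): 1
Shortened (remain): 2
Unchanged (remain): 1
Remaining = 2 + 1 = 3

3


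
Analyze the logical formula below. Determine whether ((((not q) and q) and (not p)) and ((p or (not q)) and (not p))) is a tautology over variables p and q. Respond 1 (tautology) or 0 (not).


Check all 4 assignments:
p=0, q=0: 0
p=0, q=1: 0
p=1, q=0: 0
p=1, q=1: 0
Satisfying count = 0/4.
Tautology iff count = 4: no.

0


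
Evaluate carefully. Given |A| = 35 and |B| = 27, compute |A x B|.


The Cartesian product A x B contains all ordered pairs (a, b).
|A x B| = |A| * |B| = 35 * 27 = 945

945


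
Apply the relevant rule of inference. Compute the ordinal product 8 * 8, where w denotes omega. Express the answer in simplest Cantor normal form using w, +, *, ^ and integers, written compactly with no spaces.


Compute 8 * 8.
Ordinal * is associative and left-distributive over +, but NOT commutative; for finite n>1, n*w = w but w*n stays w*n.
Both finite; ordinal * agrees with natural *: 8 * 8 = 64.
Result = 64

64


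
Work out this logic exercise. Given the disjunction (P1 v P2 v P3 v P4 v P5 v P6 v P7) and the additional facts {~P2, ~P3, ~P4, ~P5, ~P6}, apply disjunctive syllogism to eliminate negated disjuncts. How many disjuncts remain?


Original disjuncts (7): P1, P2, P3, P4, P5, P6, P7
Negated (eliminate): ~P2, ~P3, ~P4, ~P5, ~P6
Remaining disjuncts: P1, P7
Count = 7 - 5 = 2

2


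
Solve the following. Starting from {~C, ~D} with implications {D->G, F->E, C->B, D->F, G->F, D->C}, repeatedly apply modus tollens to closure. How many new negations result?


Initial negated facts: {~C, ~D}
Apply modus tollens to closure:
  (no implication fires)
Final negated: {~C, ~D}
New negations: {(none)}
Count = 0

0


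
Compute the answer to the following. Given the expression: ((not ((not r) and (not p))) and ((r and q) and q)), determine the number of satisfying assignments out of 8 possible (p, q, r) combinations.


Check all 8 assignments:
p=0, q=0, r=0: 0
p=0, q=0, r=1: 0
p=0, q=1, r=0: 0
p=0, q=1, r=1: 1
p=1, q=0, r=0: 0
p=1, q=0, r=1: 0
p=1, q=1, r=0: 0
p=1, q=1, r=1: 1
Count of True = 2

2


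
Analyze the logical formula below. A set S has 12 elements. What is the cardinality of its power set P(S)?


The power set of a set with n elements has 2^n elements.
|P(S)| = 2^12 = 4096

4096


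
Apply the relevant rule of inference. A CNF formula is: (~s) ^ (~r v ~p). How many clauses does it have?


A CNF formula is a conjunction of clauses.
Clauses are separated by ^.
Counting the conjuncts: 2 clauses.

2


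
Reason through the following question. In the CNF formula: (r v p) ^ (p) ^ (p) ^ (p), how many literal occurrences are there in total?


Counting literals in each clause:
Clause 1: 2 literal(s)
Clause 2: 1 literal(s)
Clause 3: 1 literal(s)
Clause 4: 1 literal(s)
Total = 5

5


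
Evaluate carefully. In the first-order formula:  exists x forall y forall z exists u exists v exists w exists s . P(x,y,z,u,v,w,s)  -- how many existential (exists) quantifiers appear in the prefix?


Quantifier prefix: exists x forall y forall z exists u exists v exists w exists s
Mark each quantifier type:
  E U U E E E E
Universal count = 2, Existential count = 5
Asked for existential (exists) quantifiers: 5

5


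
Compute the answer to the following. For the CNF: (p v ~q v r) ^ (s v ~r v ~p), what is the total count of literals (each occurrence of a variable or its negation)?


Counting literals in each clause:
Clause 1: 3 literal(s)
Clause 2: 3 literal(s)
Total = 6

6


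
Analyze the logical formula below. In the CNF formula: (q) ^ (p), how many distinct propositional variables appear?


Identify each variable that appears in the formula.
Variables found: p, q
Count = 2

2


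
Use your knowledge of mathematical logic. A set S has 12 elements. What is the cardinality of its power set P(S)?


The power set of a set with n elements has 2^n elements.
|P(S)| = 2^12 = 4096

4096


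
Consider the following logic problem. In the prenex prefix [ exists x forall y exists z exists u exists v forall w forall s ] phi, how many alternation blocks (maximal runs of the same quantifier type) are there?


Quantifier-type sequence: E A E E E A A  (A=forall, E=exists)
Group into maximal same-type runs:
  Ex1 | Ax1 | Ex3 | Ax2
Number of blocks = 4

4


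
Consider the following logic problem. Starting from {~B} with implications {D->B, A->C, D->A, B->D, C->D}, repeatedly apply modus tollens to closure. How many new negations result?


Initial negated facts: {~B}
Apply modus tollens to closure:
  ~B and D->B  =>  ~D
  ~D and C->D  =>  ~C
  ~C and A->C  =>  ~A
Final negated: {~A, ~B, ~C, ~D}
New negations: {~A, ~C, ~D}
Count = 3

3


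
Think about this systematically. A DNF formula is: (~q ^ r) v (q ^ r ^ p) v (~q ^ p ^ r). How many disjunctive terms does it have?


A DNF formula is a disjunction of terms (conjunctions).
Terms are separated by v.
Counting the disjuncts: 3 terms.

3


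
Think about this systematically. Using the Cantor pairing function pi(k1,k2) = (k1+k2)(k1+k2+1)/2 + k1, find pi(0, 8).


k1 + k2 = 8
(k1+k2)(k1+k2+1)/2 = 8 * 9 / 2 = 36
pi = 36 + 0 = 36

36


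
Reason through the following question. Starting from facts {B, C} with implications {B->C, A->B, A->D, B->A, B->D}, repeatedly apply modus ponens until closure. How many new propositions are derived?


Initial facts: {B, C}
Apply modus ponens to closure:
  B and B->A  =>  A
  B and B->D  =>  D
Final known: {A, B, C, D}
New propositions: {A, D}
Count = 2

2


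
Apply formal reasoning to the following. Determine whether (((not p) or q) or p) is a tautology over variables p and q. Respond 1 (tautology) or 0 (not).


Check all 4 assignments:
p=0, q=0: 1
p=0, q=1: 1
p=1, q=0: 1
p=1, q=1: 1
Satisfying count = 4/4.
Tautology iff count = 4: yes.

1


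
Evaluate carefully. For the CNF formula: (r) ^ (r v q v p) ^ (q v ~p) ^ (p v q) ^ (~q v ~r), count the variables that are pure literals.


Check each variable for pure literal status:
p: mixed (not pure)
q: mixed (not pure)
r: mixed (not pure)
Pure literal count = 0

0


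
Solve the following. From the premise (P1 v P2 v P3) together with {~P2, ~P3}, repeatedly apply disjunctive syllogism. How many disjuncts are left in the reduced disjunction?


Original disjuncts (3): P1, P2, P3
Negated (eliminate): ~P2, ~P3
Remaining disjuncts: P1
Count = 3 - 2 = 1

1


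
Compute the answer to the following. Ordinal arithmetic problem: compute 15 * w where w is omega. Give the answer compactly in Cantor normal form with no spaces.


Compute 15 * w.
Ordinal * is associative and left-distributive over +, but NOT commutative; for finite n>1, n*w = w but w*n stays w*n.
For finite n>0, n * w = sup{n*k : k<w} = w. So 15 * w = w.
Result = w

w


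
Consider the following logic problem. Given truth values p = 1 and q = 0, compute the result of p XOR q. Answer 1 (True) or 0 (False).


p = 1, q = 0
Operation: p XOR q
Evaluate: 1 XOR 0 = 1

1


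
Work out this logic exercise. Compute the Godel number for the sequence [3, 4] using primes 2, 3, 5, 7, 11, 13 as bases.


Encode each element as an exponent of the corresponding prime:
  2^3 = 8
  3^4 = 81
Product = 8 * 81 = 648

648


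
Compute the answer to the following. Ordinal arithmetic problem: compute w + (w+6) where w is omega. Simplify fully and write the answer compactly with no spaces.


Compute w + (w+6).
Ordinal + is associative but NOT commutative; for finite n>0, n + w = w but w + n stays w+n.
w + (w+6) = (w+w) + 6 = w*2+6.
Result = w*2+6

w*2+6


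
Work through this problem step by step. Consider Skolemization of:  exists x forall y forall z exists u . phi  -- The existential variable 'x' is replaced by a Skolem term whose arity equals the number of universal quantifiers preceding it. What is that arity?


Quantifier prefix: exists x forall y forall z exists u
'x' is existentially quantified at position 1.
No universal quantifiers precede it.
Skolem function arity = 0 (a Skolem constant)

0


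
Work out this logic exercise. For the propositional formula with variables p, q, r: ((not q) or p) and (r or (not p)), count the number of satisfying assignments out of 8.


Evaluate all 8 assignments for p, q, r:
p=0, q=0, r=0: 1
p=0, q=0, r=1: 1
p=0, q=1, r=0: 0
p=0, q=1, r=1: 0
p=1, q=0, r=0: 0
p=1, q=0, r=1: 1
p=1, q=1, r=0: 0
p=1, q=1, r=1: 1
Satisfying count = 4

4


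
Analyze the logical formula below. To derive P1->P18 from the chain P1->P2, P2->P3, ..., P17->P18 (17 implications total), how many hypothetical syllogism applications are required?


With 17 implications in a chain connecting 18 propositions:
P1->P2, P2->P3, ..., P17->P18
Steps needed = (number of implications) - 1 = 17 - 1 = 16

16


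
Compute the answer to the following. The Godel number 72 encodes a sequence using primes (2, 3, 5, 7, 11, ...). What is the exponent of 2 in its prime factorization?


Factorize 72 by dividing by 2 repeatedly.
Division steps: 2 divides 72 exactly 3 time(s).
Exponent of 2 = 3

3


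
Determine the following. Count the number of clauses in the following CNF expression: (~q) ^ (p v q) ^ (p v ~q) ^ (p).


A CNF formula is a conjunction of clauses.
Clauses are separated by ^.
Counting the conjuncts: 4 clauses.

4


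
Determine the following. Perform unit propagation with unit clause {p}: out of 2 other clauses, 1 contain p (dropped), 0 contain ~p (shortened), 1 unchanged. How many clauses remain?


Satisfied (removed): 1
Shortened (remain): 0
Unchanged (remain): 1
Remaining = 0 + 1 = 1

1


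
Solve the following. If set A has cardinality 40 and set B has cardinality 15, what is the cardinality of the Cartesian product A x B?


The Cartesian product A x B contains all ordered pairs (a, b).
|A x B| = |A| * |B| = 40 * 15 = 600

600


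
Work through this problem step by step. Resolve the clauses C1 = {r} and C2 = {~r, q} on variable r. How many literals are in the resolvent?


Remove r from C1 and ~r from C2.
C1 remainder: {}
C2 remainder: {q}
Union (resolvent): {q}
Resolvent has 1 literal(s).

1


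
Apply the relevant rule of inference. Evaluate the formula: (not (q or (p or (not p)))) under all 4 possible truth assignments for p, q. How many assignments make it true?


Check all 4 assignments:
p=0, q=0: 0
p=0, q=1: 0
p=1, q=0: 0
p=1, q=1: 0
Count of True = 0

0


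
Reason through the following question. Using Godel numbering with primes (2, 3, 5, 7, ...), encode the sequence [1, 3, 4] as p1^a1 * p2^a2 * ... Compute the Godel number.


Encode each element as an exponent of the corresponding prime:
  2^1 = 2
  3^3 = 27
  5^4 = 625
Product = 2 * 27 * 625 = 33750

33750


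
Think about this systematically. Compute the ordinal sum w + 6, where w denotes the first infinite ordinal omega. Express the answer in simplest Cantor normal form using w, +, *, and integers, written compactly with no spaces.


Compute w + 6.
Ordinal + is associative but NOT commutative; for finite n>0, n + w = w but w + n stays w+n.
w + 6 is already in normal form (a successor ordinal beyond w).
Result = w+6

w+6


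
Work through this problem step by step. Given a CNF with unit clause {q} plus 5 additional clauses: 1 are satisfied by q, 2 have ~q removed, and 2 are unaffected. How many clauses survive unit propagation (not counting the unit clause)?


Satisfied (removed): 1
Shortened (remain): 2
Unchanged (remain): 2
Remaining = 2 + 2 = 4

4


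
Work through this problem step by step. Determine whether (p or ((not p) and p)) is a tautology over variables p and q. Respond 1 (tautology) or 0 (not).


Check all 4 assignments:
p=0, q=0: 0
p=0, q=1: 0
p=1, q=0: 1
p=1, q=1: 1
Satisfying count = 2/4.
Tautology iff count = 4: no.

0


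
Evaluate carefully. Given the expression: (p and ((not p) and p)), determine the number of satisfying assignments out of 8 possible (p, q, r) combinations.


Check all 8 assignments:
p=0, q=0, r=0: 0
p=0, q=0, r=1: 0
p=0, q=1, r=0: 0
p=0, q=1, r=1: 0
p=1, q=0, r=0: 0
p=1, q=0, r=1: 0
p=1, q=1, r=0: 0
p=1, q=1, r=1: 0
Count of True = 0

0


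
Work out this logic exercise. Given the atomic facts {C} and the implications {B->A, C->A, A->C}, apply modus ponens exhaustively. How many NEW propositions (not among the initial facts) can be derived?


Initial facts: {C}
Apply modus ponens to closure:
  C and C->A  =>  A
Final known: {A, C}
New propositions: {A}
Count = 1

1


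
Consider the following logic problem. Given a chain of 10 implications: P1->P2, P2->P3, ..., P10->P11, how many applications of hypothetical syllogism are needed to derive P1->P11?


With 10 implications in a chain connecting 11 propositions:
P1->P2, P2->P3, ..., P10->P11
Steps needed = (number of implications) - 1 = 10 - 1 = 9

9


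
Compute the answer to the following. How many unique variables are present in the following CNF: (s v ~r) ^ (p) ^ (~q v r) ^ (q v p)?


Identify each variable that appears in the formula.
Variables found: p, q, r, s
Count = 4

4


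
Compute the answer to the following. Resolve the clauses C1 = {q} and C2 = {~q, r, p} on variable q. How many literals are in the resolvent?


Remove q from C1 and ~q from C2.
C1 remainder: {}
C2 remainder: {r, p}
Union (resolvent): {p, r}
Resolvent has 2 literal(s).

2


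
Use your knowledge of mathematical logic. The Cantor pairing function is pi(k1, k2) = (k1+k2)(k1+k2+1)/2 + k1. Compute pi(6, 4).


k1 + k2 = 10
(k1+k2)(k1+k2+1)/2 = 10 * 11 / 2 = 55
pi = 55 + 6 = 61

61


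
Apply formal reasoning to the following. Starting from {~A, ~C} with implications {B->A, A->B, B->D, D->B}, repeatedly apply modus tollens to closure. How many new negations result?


Initial negated facts: {~A, ~C}
Apply modus tollens to closure:
  ~A and B->A  =>  ~B
  ~B and D->B  =>  ~D
Final negated: {~A, ~B, ~C, ~D}
New negations: {~B, ~D}
Count = 2

2


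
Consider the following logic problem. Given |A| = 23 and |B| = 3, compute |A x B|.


The Cartesian product A x B contains all ordered pairs (a, b).
|A x B| = |A| * |B| = 23 * 3 = 69

69


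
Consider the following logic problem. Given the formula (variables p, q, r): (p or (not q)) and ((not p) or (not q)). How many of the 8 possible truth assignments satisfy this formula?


Evaluate all 8 assignments for p, q, r:
p=0, q=0, r=0: 1
p=0, q=0, r=1: 1
p=0, q=1, r=0: 0
p=0, q=1, r=1: 0
p=1, q=0, r=0: 1
p=1, q=0, r=1: 1
p=1, q=1, r=0: 0
p=1, q=1, r=1: 0
Satisfying count = 4

4


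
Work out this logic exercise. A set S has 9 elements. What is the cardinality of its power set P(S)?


The power set of a set with n elements has 2^n elements.
|P(S)| = 2^9 = 512

512


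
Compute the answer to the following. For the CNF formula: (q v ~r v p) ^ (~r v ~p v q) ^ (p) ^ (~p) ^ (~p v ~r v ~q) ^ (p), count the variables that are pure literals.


Check each variable for pure literal status:
p: mixed (not pure)
q: mixed (not pure)
r: pure negative
Pure literal count = 1

1


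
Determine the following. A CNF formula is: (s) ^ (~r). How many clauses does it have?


A CNF formula is a conjunction of clauses.
Clauses are separated by ^.
Counting the conjuncts: 2 clauses.

2


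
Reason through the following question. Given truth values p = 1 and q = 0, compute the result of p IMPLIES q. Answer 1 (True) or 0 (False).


p = 1, q = 0
Operation: p IMPLIES q
Evaluate: 1 IMPLIES 0 = 0

0


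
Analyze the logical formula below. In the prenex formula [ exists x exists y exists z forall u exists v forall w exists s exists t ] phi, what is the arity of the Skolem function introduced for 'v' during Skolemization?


Quantifier prefix: exists x exists y exists z forall u exists v forall w exists s exists t
'v' is existentially quantified at position 5.
Universal variables preceding it: u
Skolem function arity = 1

1


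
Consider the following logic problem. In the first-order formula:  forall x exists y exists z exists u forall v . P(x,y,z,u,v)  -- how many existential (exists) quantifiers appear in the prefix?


Quantifier prefix: forall x exists y exists z exists u forall v
Mark each quantifier type:
  U E E E U
Universal count = 2, Existential count = 3
Asked for existential (exists) quantifiers: 3

3


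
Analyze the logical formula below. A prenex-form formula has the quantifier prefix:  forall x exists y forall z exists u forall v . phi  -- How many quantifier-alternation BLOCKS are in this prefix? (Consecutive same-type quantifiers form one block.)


Quantifier-type sequence: A E A E A  (A=forall, E=exists)
Group into maximal same-type runs:
  Ax1 | Ex1 | Ax1 | Ex1 | Ax1
Number of blocks = 5

5


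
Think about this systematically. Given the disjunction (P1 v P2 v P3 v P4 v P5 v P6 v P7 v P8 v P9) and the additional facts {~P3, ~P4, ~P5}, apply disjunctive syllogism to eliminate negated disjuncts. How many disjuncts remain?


Original disjuncts (9): P1, P2, P3, P4, P5, P6, P7, P8, P9
Negated (eliminate): ~P3, ~P4, ~P5
Remaining disjuncts: P1, P2, P6, P7, P8, P9
Count = 9 - 3 = 6

6


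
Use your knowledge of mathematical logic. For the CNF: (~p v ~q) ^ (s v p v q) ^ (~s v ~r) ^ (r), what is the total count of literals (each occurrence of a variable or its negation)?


Counting literals in each clause:
Clause 1: 2 literal(s)
Clause 2: 3 literal(s)
Clause 3: 2 literal(s)
Clause 4: 1 literal(s)
Total = 8

8


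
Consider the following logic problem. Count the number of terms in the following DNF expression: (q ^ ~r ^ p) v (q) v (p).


A DNF formula is a disjunction of terms (conjunctions).
Terms are separated by v.
Counting the disjuncts: 3 terms.

3


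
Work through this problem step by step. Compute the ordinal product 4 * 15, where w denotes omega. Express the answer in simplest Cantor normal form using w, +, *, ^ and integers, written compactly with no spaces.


Compute 4 * 15.
Ordinal * is associative and left-distributive over +, but NOT commutative; for finite n>1, n*w = w but w*n stays w*n.
Both finite; ordinal * agrees with natural *: 4 * 15 = 60.
Result = 60

60


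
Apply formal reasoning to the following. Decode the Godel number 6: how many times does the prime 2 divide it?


Factorize 6 by dividing by 2 repeatedly.
Division steps: 2 divides 6 exactly 1 time(s).
Exponent of 2 = 1

1


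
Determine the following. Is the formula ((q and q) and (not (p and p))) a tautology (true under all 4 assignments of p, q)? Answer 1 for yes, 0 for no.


Check all 4 assignments:
p=0, q=0: 0
p=0, q=1: 1
p=1, q=0: 0
p=1, q=1: 0
Satisfying count = 1/4.
Tautology iff count = 4: no.

0


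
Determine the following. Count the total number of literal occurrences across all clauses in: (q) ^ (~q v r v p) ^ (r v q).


Counting literals in each clause:
Clause 1: 1 literal(s)
Clause 2: 3 literal(s)
Clause 3: 2 literal(s)
Total = 6

6


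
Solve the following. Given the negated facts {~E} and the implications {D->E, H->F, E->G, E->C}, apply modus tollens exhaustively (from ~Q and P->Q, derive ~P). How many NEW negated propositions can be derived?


Initial negated facts: {~E}
Apply modus tollens to closure:
  ~E and D->E  =>  ~D
Final negated: {~D, ~E}
New negations: {~D}
Count = 1

1


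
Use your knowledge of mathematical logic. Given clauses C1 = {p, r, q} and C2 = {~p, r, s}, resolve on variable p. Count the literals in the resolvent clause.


Remove p from C1 and ~p from C2.
C1 remainder: {r, q}
C2 remainder: {r, s}
Union (resolvent): {q, r, s}
Resolvent has 3 literal(s).

3


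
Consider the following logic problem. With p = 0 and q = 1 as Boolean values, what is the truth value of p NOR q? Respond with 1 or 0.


p = 0, q = 1
Operation: p NOR q
Evaluate: 0 NOR 1 = 0

0


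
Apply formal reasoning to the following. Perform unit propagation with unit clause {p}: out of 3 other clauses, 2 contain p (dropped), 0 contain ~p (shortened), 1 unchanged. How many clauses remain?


Satisfied (removed): 2
Shortened (remain): 0
Unchanged (remain): 1
Remaining = 0 + 1 = 1

1


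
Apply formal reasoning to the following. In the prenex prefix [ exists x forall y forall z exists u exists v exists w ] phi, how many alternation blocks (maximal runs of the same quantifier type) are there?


Quantifier-type sequence: E A A E E E  (A=forall, E=exists)
Group into maximal same-type runs:
  Ex1 | Ax2 | Ex3
Number of blocks = 3

3


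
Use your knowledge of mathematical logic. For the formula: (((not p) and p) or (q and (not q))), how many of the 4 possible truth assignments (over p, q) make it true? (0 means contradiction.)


Check all 4 assignments:
p=0, q=0: 0
p=0, q=1: 0
p=1, q=0: 0
p=1, q=1: 0
Count of True = 0

0


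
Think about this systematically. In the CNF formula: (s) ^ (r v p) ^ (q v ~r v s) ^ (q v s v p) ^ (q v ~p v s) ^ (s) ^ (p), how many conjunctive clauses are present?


A CNF formula is a conjunction of clauses.
Clauses are separated by ^.
Counting the conjuncts: 7 clauses.

7


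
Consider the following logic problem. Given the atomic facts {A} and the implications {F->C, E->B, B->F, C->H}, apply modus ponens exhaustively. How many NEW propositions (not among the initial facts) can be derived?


Initial facts: {A}
Apply modus ponens to closure:
  (no implication fires)
Final known: {A}
New propositions: {(none)}
Count = 0

0


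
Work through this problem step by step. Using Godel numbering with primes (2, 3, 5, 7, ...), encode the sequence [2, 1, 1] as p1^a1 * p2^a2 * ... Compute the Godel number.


Encode each element as an exponent of the corresponding prime:
  2^2 = 4
  3^1 = 3
  5^1 = 5
Product = 4 * 3 * 5 = 60

60


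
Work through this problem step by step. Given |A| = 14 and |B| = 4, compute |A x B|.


The Cartesian product A x B contains all ordered pairs (a, b).
|A x B| = |A| * |B| = 14 * 4 = 56

56


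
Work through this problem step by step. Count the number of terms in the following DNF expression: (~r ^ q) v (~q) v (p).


A DNF formula is a disjunction of terms (conjunctions).
Terms are separated by v.
Counting the disjuncts: 3 terms.

3


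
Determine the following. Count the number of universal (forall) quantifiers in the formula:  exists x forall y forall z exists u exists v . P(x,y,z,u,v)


Quantifier prefix: exists x forall y forall z exists u exists v
Mark each quantifier type:
  E U U E E
Universal count = 2, Existential count = 3
Asked for universal (forall) quantifiers: 2

2


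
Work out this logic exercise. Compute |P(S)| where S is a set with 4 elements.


The power set of a set with n elements has 2^n elements.
|P(S)| = 2^4 = 16

16


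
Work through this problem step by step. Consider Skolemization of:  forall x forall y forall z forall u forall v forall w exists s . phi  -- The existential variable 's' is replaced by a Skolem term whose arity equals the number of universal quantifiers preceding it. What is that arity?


Quantifier prefix: forall x forall y forall z forall u forall v forall w exists s
's' is existentially quantified at position 7.
Universal variables preceding it: x, y, z, u, v, w
Skolem function arity = 6

6


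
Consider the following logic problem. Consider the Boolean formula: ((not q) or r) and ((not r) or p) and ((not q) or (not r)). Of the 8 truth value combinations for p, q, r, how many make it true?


Evaluate all 8 assignments for p, q, r:
p=0, q=0, r=0: 1
p=0, q=0, r=1: 0
p=0, q=1, r=0: 0
p=0, q=1, r=1: 0
p=1, q=0, r=0: 1
p=1, q=0, r=1: 1
p=1, q=1, r=0: 0
p=1, q=1, r=1: 0
Satisfying count = 3

3


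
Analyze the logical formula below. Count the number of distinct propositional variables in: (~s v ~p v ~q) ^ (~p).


Identify each variable that appears in the formula.
Variables found: p, q, s
Count = 3

3


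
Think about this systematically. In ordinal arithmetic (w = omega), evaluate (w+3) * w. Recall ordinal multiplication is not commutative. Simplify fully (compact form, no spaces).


Compute (w+3) * w.
Ordinal * is associative and left-distributive over +, but NOT commutative; for finite n>1, n*w = w but w*n stays w*n.
(w+3) * w = sup{(w+3)*k : k<w} = sup{w*k+3} = w^2 (the +3 tail is absorbed in the limit).
Result = w^2

w^2


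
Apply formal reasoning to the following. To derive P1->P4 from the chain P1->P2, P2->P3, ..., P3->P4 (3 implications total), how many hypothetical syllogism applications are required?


With 3 implications in a chain connecting 4 propositions:
P1->P2, P2->P3, ..., P3->P4
Steps needed = (number of implications) - 1 = 3 - 1 = 2

2


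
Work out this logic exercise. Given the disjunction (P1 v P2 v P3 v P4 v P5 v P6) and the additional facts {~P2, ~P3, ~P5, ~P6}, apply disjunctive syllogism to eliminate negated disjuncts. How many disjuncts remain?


Original disjuncts (6): P1, P2, P3, P4, P5, P6
Negated (eliminate): ~P2, ~P3, ~P5, ~P6
Remaining disjuncts: P1, P4
Count = 6 - 4 = 2

2


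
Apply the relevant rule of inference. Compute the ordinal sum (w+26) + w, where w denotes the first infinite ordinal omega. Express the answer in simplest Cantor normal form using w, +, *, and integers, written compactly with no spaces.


Compute (w+26) + w.
Ordinal + is associative but NOT commutative; for finite n>0, n + w = w but w + n stays w+n.
(w+26) + w = w + (26+w) = w + w = w*2 (the finite tail 26 is absorbed by the right w).
Result = w*2

w*2


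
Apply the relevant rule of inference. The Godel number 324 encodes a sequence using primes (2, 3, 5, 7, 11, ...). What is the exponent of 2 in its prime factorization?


Factorize 324 by dividing by 2 repeatedly.
Division steps: 2 divides 324 exactly 2 time(s).
Exponent of 2 = 2

2


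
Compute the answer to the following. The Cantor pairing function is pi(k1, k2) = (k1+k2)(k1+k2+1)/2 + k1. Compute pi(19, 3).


k1 + k2 = 22
(k1+k2)(k1+k2+1)/2 = 22 * 23 / 2 = 253
pi = 253 + 19 = 272

272


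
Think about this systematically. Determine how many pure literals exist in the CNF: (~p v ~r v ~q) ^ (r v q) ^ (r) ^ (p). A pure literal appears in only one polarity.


Check each variable for pure literal status:
p: mixed (not pure)
q: mixed (not pure)
r: mixed (not pure)
Pure literal count = 0

0


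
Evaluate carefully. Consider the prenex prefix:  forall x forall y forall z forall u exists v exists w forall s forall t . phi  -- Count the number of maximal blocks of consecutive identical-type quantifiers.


Quantifier-type sequence: A A A A E E A A  (A=forall, E=exists)
Group into maximal same-type runs:
  Ax4 | Ex2 | Ax2
Number of blocks = 3

3


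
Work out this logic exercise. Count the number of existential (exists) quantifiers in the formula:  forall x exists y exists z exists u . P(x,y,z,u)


Quantifier prefix: forall x exists y exists z exists u
Mark each quantifier type:
  U E E E
Universal count = 1, Existential count = 3
Asked for existential (exists) quantifiers: 3

3


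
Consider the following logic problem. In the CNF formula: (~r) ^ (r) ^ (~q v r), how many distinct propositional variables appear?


Identify each variable that appears in the formula.
Variables found: q, r
Count = 2

2


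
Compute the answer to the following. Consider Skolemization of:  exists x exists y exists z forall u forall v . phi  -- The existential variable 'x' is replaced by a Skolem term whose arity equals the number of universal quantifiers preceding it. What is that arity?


Quantifier prefix: exists x exists y exists z forall u forall v
'x' is existentially quantified at position 1.
No universal quantifiers precede it.
Skolem function arity = 0 (a Skolem constant)

0


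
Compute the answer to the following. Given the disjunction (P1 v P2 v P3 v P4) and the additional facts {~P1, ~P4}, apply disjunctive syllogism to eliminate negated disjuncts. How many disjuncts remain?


Original disjuncts (4): P1, P2, P3, P4
Negated (eliminate): ~P1, ~P4
Remaining disjuncts: P2, P3
Count = 4 - 2 = 2

2


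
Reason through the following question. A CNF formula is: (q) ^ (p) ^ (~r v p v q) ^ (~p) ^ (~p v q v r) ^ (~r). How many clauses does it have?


A CNF formula is a conjunction of clauses.
Clauses are separated by ^.
Counting the conjuncts: 6 clauses.

6


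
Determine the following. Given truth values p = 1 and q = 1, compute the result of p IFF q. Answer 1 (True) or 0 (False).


p = 1, q = 1
Operation: p IFF q
Evaluate: 1 IFF 1 = 1

1


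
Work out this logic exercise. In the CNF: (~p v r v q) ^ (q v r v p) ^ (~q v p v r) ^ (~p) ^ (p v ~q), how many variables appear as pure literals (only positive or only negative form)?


Check each variable for pure literal status:
p: mixed (not pure)
q: mixed (not pure)
r: pure positive
Pure literal count = 1

1


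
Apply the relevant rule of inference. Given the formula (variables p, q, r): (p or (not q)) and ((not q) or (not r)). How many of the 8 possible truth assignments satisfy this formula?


Evaluate all 8 assignments for p, q, r:
p=0, q=0, r=0: 1
p=0, q=0, r=1: 1
p=0, q=1, r=0: 0
p=0, q=1, r=1: 0
p=1, q=0, r=0: 1
p=1, q=0, r=1: 1
p=1, q=1, r=0: 1
p=1, q=1, r=1: 0
Satisfying count = 5

5


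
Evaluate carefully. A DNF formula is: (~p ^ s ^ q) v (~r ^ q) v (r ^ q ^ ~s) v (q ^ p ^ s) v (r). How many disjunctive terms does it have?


A DNF formula is a disjunction of terms (conjunctions).
Terms are separated by v.
Counting the disjuncts: 5 terms.

5


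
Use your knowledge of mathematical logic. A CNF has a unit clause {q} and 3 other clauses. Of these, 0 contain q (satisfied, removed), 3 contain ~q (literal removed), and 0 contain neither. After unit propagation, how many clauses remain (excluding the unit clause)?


Satisfied (removed): 0
Shortened (remain): 3
Unchanged (remain): 0
Remaining = 3 + 0 = 3

3


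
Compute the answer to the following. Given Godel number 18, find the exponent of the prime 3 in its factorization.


Factorize 18 by dividing by 3 repeatedly.
Division steps: 3 divides 18 exactly 2 time(s).
Exponent of 3 = 2

2


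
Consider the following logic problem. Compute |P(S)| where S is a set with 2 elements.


The power set of a set with n elements has 2^n elements.
|P(S)| = 2^2 = 4

4


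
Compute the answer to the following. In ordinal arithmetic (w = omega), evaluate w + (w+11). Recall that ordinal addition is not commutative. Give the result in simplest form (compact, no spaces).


Compute w + (w+11).
Ordinal + is associative but NOT commutative; for finite n>0, n + w = w but w + n stays w+n.
w + (w+11) = (w+w) + 11 = w*2+11.
Result = w*2+11

w*2+11


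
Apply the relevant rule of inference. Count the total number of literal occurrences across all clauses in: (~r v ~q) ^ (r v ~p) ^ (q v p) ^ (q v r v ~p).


Counting literals in each clause:
Clause 1: 2 literal(s)
Clause 2: 2 literal(s)
Clause 3: 2 literal(s)
Clause 4: 3 literal(s)
Total = 9

9


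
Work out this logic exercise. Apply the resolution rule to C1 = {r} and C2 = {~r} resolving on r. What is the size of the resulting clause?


Remove r from C1 and ~r from C2.
C1 remainder: {}
C2 remainder: {}
Union (resolvent): {} (empty clause)
Resolvent has 0 literal(s).

0


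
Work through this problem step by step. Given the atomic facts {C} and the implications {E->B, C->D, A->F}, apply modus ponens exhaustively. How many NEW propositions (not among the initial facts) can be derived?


Initial facts: {C}
Apply modus ponens to closure:
  C and C->D  =>  D
Final known: {C, D}
New propositions: {D}
Count = 1

1


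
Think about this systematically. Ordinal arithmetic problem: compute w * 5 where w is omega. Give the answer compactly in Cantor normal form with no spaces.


Compute w * 5.
Ordinal * is associative and left-distributive over +, but NOT commutative; for finite n>1, n*w = w but w*n stays w*n.
w * 5 means 5 copies of w concatenated: w*5.
Result = w*5

w*5


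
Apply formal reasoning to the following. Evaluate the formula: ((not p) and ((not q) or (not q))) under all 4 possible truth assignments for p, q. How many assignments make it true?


Check all 4 assignments:
p=0, q=0: 1
p=0, q=1: 0
p=1, q=0: 0
p=1, q=1: 0
Count of True = 1

1


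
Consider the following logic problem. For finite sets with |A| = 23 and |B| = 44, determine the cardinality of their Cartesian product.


The Cartesian product A x B contains all ordered pairs (a, b).
|A x B| = |A| * |B| = 23 * 44 = 1012

1012


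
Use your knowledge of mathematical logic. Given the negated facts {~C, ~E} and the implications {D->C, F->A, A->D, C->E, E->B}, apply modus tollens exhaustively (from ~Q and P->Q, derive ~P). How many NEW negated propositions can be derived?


Initial negated facts: {~C, ~E}
Apply modus tollens to closure:
  ~C and D->C  =>  ~D
  ~D and A->D  =>  ~A
  ~A and F->A  =>  ~F
Final negated: {~A, ~C, ~D, ~E, ~F}
New negations: {~A, ~D, ~F}
Count = 3

3


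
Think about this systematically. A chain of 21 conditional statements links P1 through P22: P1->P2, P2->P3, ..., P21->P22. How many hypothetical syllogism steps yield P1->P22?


With 21 implications in a chain connecting 22 propositions:
P1->P2, P2->P3, ..., P21->P22
Steps needed = (number of implications) - 1 = 21 - 1 = 20

20


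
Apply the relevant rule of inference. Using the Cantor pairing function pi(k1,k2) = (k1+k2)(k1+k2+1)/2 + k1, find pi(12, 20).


k1 + k2 = 32
(k1+k2)(k1+k2+1)/2 = 32 * 33 / 2 = 528
pi = 528 + 12 = 540

540


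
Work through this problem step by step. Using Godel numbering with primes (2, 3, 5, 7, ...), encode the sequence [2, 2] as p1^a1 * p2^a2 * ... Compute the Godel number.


Encode each element as an exponent of the corresponding prime:
  2^2 = 4
  3^2 = 9
Product = 4 * 9 = 36

36


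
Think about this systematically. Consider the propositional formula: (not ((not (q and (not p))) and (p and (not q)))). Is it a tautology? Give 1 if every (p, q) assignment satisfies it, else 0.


Check all 4 assignments:
p=0, q=0: 1
p=0, q=1: 1
p=1, q=0: 0
p=1, q=1: 1
Satisfying count = 3/4.
Tautology iff count = 4: no.

0


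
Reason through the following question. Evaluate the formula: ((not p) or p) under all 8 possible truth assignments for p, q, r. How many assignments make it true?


Check all 8 assignments:
p=0, q=0, r=0: 1
p=0, q=0, r=1: 1
p=0, q=1, r=0: 1
p=0, q=1, r=1: 1
p=1, q=0, r=0: 1
p=1, q=0, r=1: 1
p=1, q=1, r=0: 1
p=1, q=1, r=1: 1
Count of True = 8

8


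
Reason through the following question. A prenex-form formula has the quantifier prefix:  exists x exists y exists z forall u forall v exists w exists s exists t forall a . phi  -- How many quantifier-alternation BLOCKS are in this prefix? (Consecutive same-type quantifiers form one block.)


Quantifier-type sequence: E E E A A E E E A  (A=forall, E=exists)
Group into maximal same-type runs:
  Ex3 | Ax2 | Ex3 | Ax1
Number of blocks = 4

4


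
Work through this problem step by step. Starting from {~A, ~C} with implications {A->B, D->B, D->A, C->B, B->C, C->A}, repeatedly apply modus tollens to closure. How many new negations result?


Initial negated facts: {~A, ~C}
Apply modus tollens to closure:
  ~A and D->A  =>  ~D
  ~C and B->C  =>  ~B
Final negated: {~A, ~B, ~C, ~D}
New negations: {~B, ~D}
Count = 2

2


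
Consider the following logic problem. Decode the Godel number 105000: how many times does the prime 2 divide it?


Factorize 105000 by dividing by 2 repeatedly.
Division steps: 2 divides 105000 exactly 3 time(s).
Exponent of 2 = 3

3


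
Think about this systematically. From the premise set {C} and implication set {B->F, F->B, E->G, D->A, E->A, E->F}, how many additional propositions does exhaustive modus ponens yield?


Initial facts: {C}
Apply modus ponens to closure:
  (no implication fires)
Final known: {C}
New propositions: {(none)}
Count = 0

0


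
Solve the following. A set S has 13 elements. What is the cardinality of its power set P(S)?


The power set of a set with n elements has 2^n elements.
|P(S)| = 2^13 = 8192

8192


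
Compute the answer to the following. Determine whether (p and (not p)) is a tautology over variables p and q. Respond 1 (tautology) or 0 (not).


Check all 4 assignments:
p=0, q=0: 0
p=0, q=1: 0
p=1, q=0: 0
p=1, q=1: 0
Satisfying count = 0/4.
Tautology iff count = 4: no.

0


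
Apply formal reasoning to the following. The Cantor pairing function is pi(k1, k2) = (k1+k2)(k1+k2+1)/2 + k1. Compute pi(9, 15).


k1 + k2 = 24
(k1+k2)(k1+k2+1)/2 = 24 * 25 / 2 = 300
pi = 300 + 9 = 309

309


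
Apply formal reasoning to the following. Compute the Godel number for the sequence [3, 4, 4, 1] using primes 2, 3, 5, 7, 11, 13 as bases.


Encode each element as an exponent of the corresponding prime:
  2^3 = 8
  3^4 = 81
  5^4 = 625
  7^1 = 7
Product = 8 * 81 * 625 * 7 = 2835000

2835000


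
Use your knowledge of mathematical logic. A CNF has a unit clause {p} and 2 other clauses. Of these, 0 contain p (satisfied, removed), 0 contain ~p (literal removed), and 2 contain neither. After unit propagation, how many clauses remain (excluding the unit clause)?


Satisfied (removed): 0
Shortened (remain): 0
Unchanged (remain): 2
Remaining = 0 + 2 = 2

2
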